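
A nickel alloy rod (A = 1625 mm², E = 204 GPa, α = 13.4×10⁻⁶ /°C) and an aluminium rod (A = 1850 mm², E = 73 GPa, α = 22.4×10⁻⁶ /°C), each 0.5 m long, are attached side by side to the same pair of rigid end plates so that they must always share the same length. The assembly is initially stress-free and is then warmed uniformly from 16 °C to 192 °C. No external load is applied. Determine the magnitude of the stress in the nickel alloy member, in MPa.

σ ≈ 93.5 MPa (tensile)

Both members must finish at the same length. With the larger α, the aluminium tends to over-expand; the plates restrain it, putting the aluminium in compression and the nickel alloy in tension. With no external load the two internal forces are equal and opposite, magnitude P.
Setting the final lengths equal and cancelling L: (α₁ − α₂)ΔT = P/(A₁E₁) + P/(A₂E₂).
|α₁ − α₂|·ΔT = 9×10⁻⁶ × 176 = 0.001584.
1/(A₁E₁) + 1/(A₂E₂) = 1/(1625×204×10³) + 1/(1850×73×10³) = 1.042×10⁻⁸ N⁻¹.
So P = 0.001584 / 1.042×10⁻⁸ = 152 kN.
σ_{nickel alloy} = P/A₁ = 152000/1625 = 93.54 MPa, tensile.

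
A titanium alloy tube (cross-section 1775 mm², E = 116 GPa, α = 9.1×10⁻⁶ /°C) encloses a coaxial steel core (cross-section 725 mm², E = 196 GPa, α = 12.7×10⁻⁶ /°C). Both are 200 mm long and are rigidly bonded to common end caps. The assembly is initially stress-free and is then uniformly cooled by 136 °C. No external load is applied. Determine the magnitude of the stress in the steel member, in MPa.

The steel has the larger α, so on cooling it would change length more than the titanium alloy if both were free. The rigid plates force a common final length, so the steel is put into tension and the titanium alloy into compression, with equal and opposite forces P (no external load).
Setting the final lengths equal and cancelling L: (α₁ − α₂)ΔT = P/(A₁E₁) + P/(A₂E₂).
|α₁ − α₂|·ΔT = 3.6×10⁻⁶ × 136 = 0.0004896.
1/(A₁E₁) + 1/(A₂E₂) = 1/(1775×116×10³) + 1/(725×196×10³) = 1.189×10⁻⁸ N⁻¹.
P = 0.0004896 / 1.189×10⁻⁸ = 41160 N = 41.16 kN.
σ_{steel} = P/A₂ = 41160/725 = 56.78 MPa, tensile.

σ ≈ 56.8 MPa (tensile)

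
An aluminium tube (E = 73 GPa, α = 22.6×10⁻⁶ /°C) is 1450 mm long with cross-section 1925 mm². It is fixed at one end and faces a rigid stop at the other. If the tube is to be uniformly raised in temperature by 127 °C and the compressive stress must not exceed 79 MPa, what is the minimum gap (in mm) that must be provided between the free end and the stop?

g ≈ 2.59 mm

Free expansion if unrestrained: δ_free = αΔT L = 22.6×10⁻⁶ × 127 × 1450 = 4.162 mm.
A stress of 79 MPa corresponds to the wall pushing the tube back by σL/E = 79×1450/(73×10³) = 1.569 mm.
So the gap has to take up the difference, g_min = δ_free − σL/E = 4.162 − 1.569 = 2.593 mm.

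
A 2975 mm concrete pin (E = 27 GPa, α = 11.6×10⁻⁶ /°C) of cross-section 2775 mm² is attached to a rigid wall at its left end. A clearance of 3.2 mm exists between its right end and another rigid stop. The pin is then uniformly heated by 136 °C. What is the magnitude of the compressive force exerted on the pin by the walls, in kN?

Unrestrained expansion: δ_free = αΔT L = 11.6×10⁻⁶ × 136 × 2975 = 4.693 mm.
After closing the 3.2 mm clearance, 4.693 − 3.2 = 1.493 mm of expansion remains to be suppressed by the wall.
So σ = E(δ_free − g)/L = 27×10³ × 1.493/2975 = 13.55 MPa.
P = σA = 13.55 × 2775 = 37.61 kN.

P ≈ 37.6 kN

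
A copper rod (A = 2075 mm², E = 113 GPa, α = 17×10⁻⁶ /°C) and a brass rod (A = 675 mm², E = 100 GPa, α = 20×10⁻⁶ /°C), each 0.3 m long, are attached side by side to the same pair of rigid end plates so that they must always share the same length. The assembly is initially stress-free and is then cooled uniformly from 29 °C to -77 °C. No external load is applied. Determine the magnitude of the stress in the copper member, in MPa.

σ ≈ 8.03 MPa (compressive)

Both members must finish at the same length. With the larger α, the brass tends to over-contract; the plates restrain it, putting the brass in tension and the copper in compression. With no external load the two internal forces are equal and opposite, magnitude P.
Equating the net (thermal + elastic) strains gives |α₁ − α₂|·ΔT = P·[1/(A₁E₁) + 1/(A₂E₂)].
|α₁ − α₂|·ΔT = 3×10⁻⁶ × 106 = 0.000318.
1/(A₁E₁) + 1/(A₂E₂) = 1/(2075×113×10³) + 1/(675×100×10³) = 1.908×10⁻⁸ N⁻¹.
So P = 0.000318 / 1.908×10⁻⁸ = 16.67 kN.
σ_{copper} = P/A₁ = 16670/2075 = 8.032 MPa, compressive.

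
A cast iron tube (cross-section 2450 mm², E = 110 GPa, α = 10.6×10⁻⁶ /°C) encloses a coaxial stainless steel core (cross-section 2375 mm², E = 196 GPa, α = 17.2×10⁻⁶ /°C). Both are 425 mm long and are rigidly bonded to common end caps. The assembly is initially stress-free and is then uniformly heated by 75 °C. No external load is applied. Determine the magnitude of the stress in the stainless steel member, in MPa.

Both members must finish at the same length. With the larger α, the stainless steel tends to over-expand; the plates restrain it, putting the stainless steel in compression and the cast iron in tension. With no external load the two internal forces are equal and opposite, magnitude P.
Equating the net (thermal + elastic) strains gives |α₁ − α₂|·ΔT = P·[1/(A₁E₁) + 1/(A₂E₂)].
|α₁ − α₂|·ΔT = 6.6×10⁻⁶ × 75 = 0.000495.
1/(A₁E₁) + 1/(A₂E₂) = 1/(2450×110×10³) + 1/(2375×196×10³) = 5.859×10⁻⁹ N⁻¹.
So P = 0.000495 / 5.859×10⁻⁹ = 84.49 kN.
σ_{stainless steel} = P/A₂ = 84490/2375 = 35.57 MPa, compressive.

σ ≈ 35.6 MPa (compressive)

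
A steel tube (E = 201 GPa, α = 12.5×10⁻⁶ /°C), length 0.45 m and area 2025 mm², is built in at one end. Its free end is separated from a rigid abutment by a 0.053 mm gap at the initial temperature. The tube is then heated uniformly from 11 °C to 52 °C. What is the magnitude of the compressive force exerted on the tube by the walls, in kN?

P ≈ 161 kN

Unrestrained expansion: δ_free = αΔT L = 12.5×10⁻⁶ × 41 × 450 = 0.2306 mm.
After closing the 0.053 mm clearance, 0.2306 − 0.053 = 0.1776 mm of expansion remains to be suppressed by the wall.
That suppressed elongation corresponds to σ = E·Δ/L = 201×10³ × 0.1776/450 = 79.34 MPa.
Force on the wall = σA = 79.34 × 2025 mm² = 160.7 kN.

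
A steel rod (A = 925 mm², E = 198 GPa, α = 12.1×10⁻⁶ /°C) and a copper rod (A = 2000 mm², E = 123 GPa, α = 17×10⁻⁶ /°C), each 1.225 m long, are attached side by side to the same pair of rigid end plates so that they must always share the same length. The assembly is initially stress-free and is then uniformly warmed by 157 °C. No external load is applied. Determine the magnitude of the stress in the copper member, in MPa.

σ ≈ 40.4 MPa (compressive)

The copper has the larger α, so on heating it would change length more than the steel if both were free. The rigid plates force a common final length, so the copper is put into compression and the steel into tension, with equal and opposite forces P (no external load).
Equating the net (thermal + elastic) strains gives |α₁ − α₂|·ΔT = P·[1/(A₁E₁) + 1/(A₂E₂)].
|α₁ − α₂|·ΔT = 4.9×10⁻⁶ × 157 = 0.0007693.
1/(A₁E₁) + 1/(A₂E₂) = 1/(925×198×10³) + 1/(2000×123×10³) = 9.525×10⁻⁹ N⁻¹.
P = 0.0007693 / 9.525×10⁻⁹ = 80770 N = 80.77 kN.
σ_{copper} = P/A₂ = 80770/2000 = 40.38 MPa, compressive.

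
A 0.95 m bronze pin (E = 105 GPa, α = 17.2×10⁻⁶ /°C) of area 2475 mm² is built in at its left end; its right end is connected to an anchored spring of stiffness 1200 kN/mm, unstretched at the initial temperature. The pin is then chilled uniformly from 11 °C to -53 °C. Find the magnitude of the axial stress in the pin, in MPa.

σ ≈ 94.1 MPa (tensile)

If the spring were absent the pin would shorten by αΔT L = 17.2×10⁻⁶ × 64 × 950 = 1.046 mm.
With a force P in the spring, the elastic change of the pin is PL/(AE) and that of the spring is P/k; compatibility requires their sum to equal δ_free.
So P = δ_free / [L/(AE) + 1/k] = 1.046 / [ 950/(2475×105×10³) + 1/(1200×10³) ].
P = 1.046 / 4.489×10⁻⁶ = 233000 N.
σ = P/A = 233000/2475 = 94.13 MPa.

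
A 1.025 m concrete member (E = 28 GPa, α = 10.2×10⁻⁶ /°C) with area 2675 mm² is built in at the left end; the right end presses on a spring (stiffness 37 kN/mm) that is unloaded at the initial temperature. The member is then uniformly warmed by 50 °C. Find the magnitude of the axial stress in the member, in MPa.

σ ≈ 4.8 MPa (compressive)

The unrestrained thermal change is αΔT L = 10.2×10⁻⁶ × 50 × 1025 = 0.5227 mm.
Let P be the compressive force at the spring. The member shortens elastically by PL/(AE) and the spring compresses by P/k; together these equal δ_free.
P [ L/(AE) + 1/k ] = δ_free → P [ 1025/(2675×28×10³) + 1/(37×10³) ] = 0.5227.
P = 0.5227 / 4.071×10⁻⁵ = 12840 N.
σ = P/A = 12840/2675 = 4.8 MPa.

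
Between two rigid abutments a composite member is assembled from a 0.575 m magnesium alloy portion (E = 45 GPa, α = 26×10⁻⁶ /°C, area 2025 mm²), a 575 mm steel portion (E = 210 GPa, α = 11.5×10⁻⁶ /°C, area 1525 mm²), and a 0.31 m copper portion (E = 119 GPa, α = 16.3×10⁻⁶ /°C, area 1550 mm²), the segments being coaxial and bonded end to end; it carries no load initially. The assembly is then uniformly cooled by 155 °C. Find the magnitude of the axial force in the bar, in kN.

With the walls removed the bar would change length by δ_free = Σ αᵢΔT Lᵢ = 26×10⁻⁶×155×575 + 11.5×10⁻⁶×155×575 + 16.3×10⁻⁶×155×310 = 4.125 mm.
The rigid supports impose zero overall length change; the single axial force P common to all segments must satisfy P Σ Lᵢ/(AᵢEᵢ) = δ_free.
Σ Lᵢ/(AᵢEᵢ) = 575/(2025×45×10³) + 575/(1525×210×10³) + 310/(1550×119×10³) = 9.786×10⁻⁶ mm/N.
Hence P = δ_free / Σ(L/AE) = 4.125/9.786×10⁻⁶ = 421.6 kN (tensile).

P ≈ 422 kN (tensile)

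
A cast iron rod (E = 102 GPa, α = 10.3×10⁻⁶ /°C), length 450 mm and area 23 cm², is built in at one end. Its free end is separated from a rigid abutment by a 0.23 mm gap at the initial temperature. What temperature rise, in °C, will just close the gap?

The gap closes when αΔT L = 0.23 mm, since the rod is still unstressed at that instant.
So ΔT = g/(αL) = 0.23/(10.3×10⁻⁶ × 450) = 49.62 °C.

ΔT ≈ 49.6 °C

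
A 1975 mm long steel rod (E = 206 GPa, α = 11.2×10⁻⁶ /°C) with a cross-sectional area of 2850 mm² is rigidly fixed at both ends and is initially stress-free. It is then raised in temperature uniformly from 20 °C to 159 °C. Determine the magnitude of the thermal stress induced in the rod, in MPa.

With length fixed, the mechanical strain must cancel the thermal strain αΔT = 11.2×10⁻⁶ × 139 = 1556.8×10⁻⁶.
The stress required to suppress this strain is σ = Eε = 206×10³ × 1556.8×10⁻⁶ = 320.7 MPa, compressive since the rod is trying to expand.

σ ≈ 321 MPa (compressive)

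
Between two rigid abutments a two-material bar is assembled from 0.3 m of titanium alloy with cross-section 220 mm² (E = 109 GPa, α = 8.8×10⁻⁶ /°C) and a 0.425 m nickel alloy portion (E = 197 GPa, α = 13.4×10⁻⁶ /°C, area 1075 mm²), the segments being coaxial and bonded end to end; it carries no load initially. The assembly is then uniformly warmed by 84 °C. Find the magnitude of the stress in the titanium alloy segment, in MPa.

With the walls removed the bar would change length by δ_free = Σ αᵢΔT Lᵢ = 8.8×10⁻⁶×84×300 + 13.4×10⁻⁶×84×425 = 0.7001 mm.
Since the ends are fixed, an axial force P builds up, equal in every segment, with P · Σ Lᵢ/(AᵢEᵢ) = δ_free.
The series flexibility is Σ Lᵢ/(AᵢEᵢ) = 300/(220×109×10³) + 425/(1075×197×10³) = 1.452×10⁻⁵ mm/N.
P = 0.7001 / 1.452×10⁻⁵ = 48230 N = 48.23 kN, compressive.
σ_{titanium alloy} = P / A = 48230 / 220 = 219.2 MPa.

σ ≈ 219 MPa (compressive)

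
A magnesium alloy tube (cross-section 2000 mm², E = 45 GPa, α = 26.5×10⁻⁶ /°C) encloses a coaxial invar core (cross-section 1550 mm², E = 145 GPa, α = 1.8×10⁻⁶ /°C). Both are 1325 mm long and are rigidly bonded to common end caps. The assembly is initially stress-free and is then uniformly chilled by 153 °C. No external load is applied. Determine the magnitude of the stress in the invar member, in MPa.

σ ≈ 157 MPa (compressive)

The magnesium alloy has the larger α, so on cooling it would change length more than the invar if both were free. The rigid plates force a common final length, so the magnesium alloy is put into tension and the invar into compression, with equal and opposite forces P (no external load).
Equating the net (thermal + elastic) strains gives |α₁ − α₂|·ΔT = P·[1/(A₁E₁) + 1/(A₂E₂)].
|α₁ − α₂|·ΔT = 24.7×10⁻⁶ × 153 = 0.003779.
1/(A₁E₁) + 1/(A₂E₂) = 1/(2000×45×10³) + 1/(1550×145×10³) = 1.556×10⁻⁸ N⁻¹.
So P = 0.003779 / 1.556×10⁻⁸ = 242.9 kN.
σ_{invar} = P/A₂ = 242900/1550 = 156.7 MPa, compressive.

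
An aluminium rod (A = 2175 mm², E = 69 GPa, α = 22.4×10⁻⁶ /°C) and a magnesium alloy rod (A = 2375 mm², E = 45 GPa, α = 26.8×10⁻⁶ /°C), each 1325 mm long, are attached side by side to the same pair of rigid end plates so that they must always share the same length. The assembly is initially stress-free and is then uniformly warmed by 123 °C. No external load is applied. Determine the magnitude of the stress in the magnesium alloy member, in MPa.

σ ≈ 14.2 MPa (compressive)

Equilibrium of a rigid end plate with no external load gives equal and opposite internal forces ±P in the two members. Since α_{magnesium alloy} > α_{aluminium}, heating drives the magnesium alloy into compression and the aluminium into tension.
Equating the net (thermal + elastic) strains gives |α₁ − α₂|·ΔT = P·[1/(A₁E₁) + 1/(A₂E₂)].
|α₁ − α₂|·ΔT = 4.4×10⁻⁶ × 123 = 0.0005412.
1/(A₁E₁) + 1/(A₂E₂) = 1/(2175×69×10³) + 1/(2375×45×10³) = 1.602×10⁻⁸ N⁻¹.
So P = 0.0005412 / 1.602×10⁻⁸ = 33.78 kN.
σ_{magnesium alloy} = P/A₂ = 33780/2375 = 14.22 MPa, compressive.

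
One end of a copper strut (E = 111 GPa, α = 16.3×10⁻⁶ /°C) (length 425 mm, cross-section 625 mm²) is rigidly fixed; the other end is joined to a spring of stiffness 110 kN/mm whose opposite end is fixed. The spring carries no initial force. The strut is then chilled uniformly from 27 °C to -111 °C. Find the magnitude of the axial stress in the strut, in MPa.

Free thermal contraction: δ_free = αΔT L = 16.3×10⁻⁶ × 138 × 425 = 0.956 mm.
Let P be the tensile force in the spring. The strut extends elastically by PL/(AE) and the spring stretches by P/k; together these equal δ_free.
So P = δ_free / [L/(AE) + 1/k] = 0.956 / [ 425/(625×111×10³) + 1/(110×10³) ].
P = 0.956 / 1.522×10⁻⁵ = 62820 N.
σ = P/A = 62820/625 = 100.5 MPa.

σ ≈ 101 MPa (tensile)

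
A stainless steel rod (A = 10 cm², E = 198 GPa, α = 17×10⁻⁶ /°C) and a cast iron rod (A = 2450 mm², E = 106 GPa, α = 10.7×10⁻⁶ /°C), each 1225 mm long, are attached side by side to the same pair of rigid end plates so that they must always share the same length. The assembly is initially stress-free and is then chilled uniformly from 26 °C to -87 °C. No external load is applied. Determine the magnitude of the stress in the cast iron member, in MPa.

The stainless steel has the larger α, so on cooling it would change length more than the cast iron if both were free. The rigid plates force a common final length, so the stainless steel is put into tension and the cast iron into compression, with equal and opposite forces P (no external load).
Setting the final lengths equal and cancelling L: (α₁ − α₂)ΔT = P/(A₁E₁) + P/(A₂E₂).
|α₁ − α₂|·ΔT = 6.3×10⁻⁶ × 113 = 0.0007119.
1/(A₁E₁) + 1/(A₂E₂) = 1/(1000×198×10³) + 1/(2450×106×10³) = 8.901×10⁻⁹ N⁻¹.
P = 0.0007119 / 8.901×10⁻⁹ = 79980 N = 79.98 kN.
σ_{cast iron} = P/A₂ = 79980/2450 = 32.64 MPa, compressive.

σ ≈ 32.6 MPa (compressive)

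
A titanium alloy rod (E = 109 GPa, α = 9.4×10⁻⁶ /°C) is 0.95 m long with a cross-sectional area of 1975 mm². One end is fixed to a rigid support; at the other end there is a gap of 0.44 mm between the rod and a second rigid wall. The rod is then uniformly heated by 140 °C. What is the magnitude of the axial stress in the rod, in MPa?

If the wall were absent the rod would grow by αΔT L = 9.4×10⁻⁶ × 140 × 950 = 1.25 mm.
This exceeds the 0.44 mm gap, so the wall pushes back. The portion of expansion that must be recovered elastically is δ_free − gap = 1.25 − 0.44 = 0.8102 mm.
So σ = E(δ_free − g)/L = 109×10³ × 0.8102/950 = 92.96 MPa.

σ ≈ 93 MPa (compressive)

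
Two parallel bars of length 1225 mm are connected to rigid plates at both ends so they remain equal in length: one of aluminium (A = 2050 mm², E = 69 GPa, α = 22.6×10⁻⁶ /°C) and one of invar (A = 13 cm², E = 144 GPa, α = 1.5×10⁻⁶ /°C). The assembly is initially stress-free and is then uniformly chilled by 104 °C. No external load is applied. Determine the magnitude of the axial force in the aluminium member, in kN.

Equilibrium of a rigid end plate with no external load gives equal and opposite internal forces ±P in the two members. Since α_{aluminium} > α_{invar}, cooling drives the aluminium into tension and the invar into compression.
Setting the final lengths equal and cancelling L: (α₁ − α₂)ΔT = P/(A₁E₁) + P/(A₂E₂).
|α₁ − α₂|·ΔT = 21.1×10⁻⁶ × 104 = 0.002194.
1/(A₁E₁) + 1/(A₂E₂) = 1/(2050×69×10³) + 1/(1300×144×10³) = 1.241×10⁻⁸ N⁻¹.
P = 0.002194 / 1.241×10⁻⁸ = 176800 N = 176.8 kN.

P ≈ 177 kN (tensile in the aluminium)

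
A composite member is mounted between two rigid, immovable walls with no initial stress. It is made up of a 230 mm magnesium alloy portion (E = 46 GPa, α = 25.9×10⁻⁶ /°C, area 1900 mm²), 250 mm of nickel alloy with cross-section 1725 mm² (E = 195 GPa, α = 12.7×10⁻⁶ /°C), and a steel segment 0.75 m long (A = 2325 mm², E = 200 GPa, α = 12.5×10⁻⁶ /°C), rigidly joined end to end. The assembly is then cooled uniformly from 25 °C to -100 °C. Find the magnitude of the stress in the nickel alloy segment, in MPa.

σ ≈ 269 MPa (tensile)

If the supports were absent, the total length change would be Σ αᵢΔT Lᵢ = 25.9×10⁻⁶×125×230 + 12.7×10⁻⁶×125×250 + 12.5×10⁻⁶×125×750 = 2.313 mm.
Since the ends are fixed, an axial force P builds up, equal in every segment, with P · Σ Lᵢ/(AᵢEᵢ) = δ_free.
The series flexibility is Σ Lᵢ/(AᵢEᵢ) = 230/(1900×46×10³) + 250/(1725×195×10³) + 750/(2325×200×10³) = 4.988×10⁻⁶ mm/N.
P = 2.313 / 4.988×10⁻⁶ = 463800 N = 463.8 kN, tensile.
σ_{nickel alloy} = P / A = 463800 / 1725 = 268.9 MPa.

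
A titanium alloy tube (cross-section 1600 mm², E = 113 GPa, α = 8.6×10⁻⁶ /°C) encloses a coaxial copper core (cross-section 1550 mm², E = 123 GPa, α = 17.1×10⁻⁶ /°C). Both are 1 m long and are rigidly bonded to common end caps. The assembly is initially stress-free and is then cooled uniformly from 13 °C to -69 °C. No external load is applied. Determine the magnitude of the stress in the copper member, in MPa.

σ ≈ 41.7 MPa (tensile)

Both members must finish at the same length. With the larger α, the copper tends to over-contract; the plates restrain it, putting the copper in tension and the titanium alloy in compression. With no external load the two internal forces are equal and opposite, magnitude P.
Compatibility of the two members (thermal + elastic change equal): (α₁ − α₂)ΔT = P·[1/(A₁E₁) + 1/(A₂E₂)].
|α₁ − α₂|·ΔT = 8.5×10⁻⁶ × 82 = 0.000697.
1/(A₁E₁) + 1/(A₂E₂) = 1/(1600×113×10³) + 1/(1550×123×10³) = 1.078×10⁻⁸ N⁻¹.
So P = 0.000697 / 1.078×10⁻⁸ = 64.68 kN.
σ_{copper} = P/A₂ = 64680/1550 = 41.73 MPa, tensile.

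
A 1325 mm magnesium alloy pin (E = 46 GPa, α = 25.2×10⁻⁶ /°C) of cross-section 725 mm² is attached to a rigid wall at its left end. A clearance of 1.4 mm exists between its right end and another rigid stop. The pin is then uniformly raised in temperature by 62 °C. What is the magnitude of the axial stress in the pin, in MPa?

σ ≈ 23.3 MPa (compressive)

Free thermal elongation = αΔT L = 25.2×10⁻⁶ × 62 × 1325 = 2.07 mm.
The gap closes (δ_free > 1.4 mm) and the wall then resists a further 2.07 − 1.4 = 0.6702 mm of expansion.
So σ = E(δ_free − g)/L = 46×10³ × 0.6702/1325 = 23.27 MPa.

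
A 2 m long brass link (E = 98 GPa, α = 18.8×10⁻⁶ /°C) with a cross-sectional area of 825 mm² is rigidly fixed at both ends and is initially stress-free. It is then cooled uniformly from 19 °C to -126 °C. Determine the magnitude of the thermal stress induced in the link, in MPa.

σ ≈ 267 MPa (tensile)

Because both ends are immovable the net strain is zero, and the suppressed thermal strain is αΔT = 18.8×10⁻⁶ × 145 = 2726×10⁻⁶.
Hence σ = E·αΔT = 98×10³ × 2726×10⁻⁶ = 267.1 MPa, tensile.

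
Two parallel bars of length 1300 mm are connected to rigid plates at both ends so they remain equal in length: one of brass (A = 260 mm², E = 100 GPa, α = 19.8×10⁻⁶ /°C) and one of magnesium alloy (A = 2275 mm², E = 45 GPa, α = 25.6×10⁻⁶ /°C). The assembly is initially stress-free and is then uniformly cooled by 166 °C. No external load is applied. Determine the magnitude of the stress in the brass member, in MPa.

Equilibrium of a rigid end plate with no external load gives equal and opposite internal forces ±P in the two members. Since α_{magnesium alloy} > α_{brass}, cooling drives the magnesium alloy into tension and the brass into compression.
Equating the net (thermal + elastic) strains gives |α₁ − α₂|·ΔT = P·[1/(A₁E₁) + 1/(A₂E₂)].
|α₁ − α₂|·ΔT = 5.8×10⁻⁶ × 166 = 0.0009628.
1/(A₁E₁) + 1/(A₂E₂) = 1/(260×100×10³) + 1/(2275×45×10³) = 4.823×10⁻⁸ N⁻¹.
So P = 0.0009628 / 4.823×10⁻⁸ = 19.96 kN.
σ_{brass} = P/A₁ = 19960/260 = 76.78 MPa, compressive.

σ ≈ 76.8 MPa (compressive)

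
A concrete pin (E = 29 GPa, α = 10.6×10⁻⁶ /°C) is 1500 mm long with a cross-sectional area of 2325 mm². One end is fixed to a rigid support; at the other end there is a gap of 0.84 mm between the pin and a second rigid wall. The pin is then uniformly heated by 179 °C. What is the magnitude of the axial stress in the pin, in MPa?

If the wall were absent the pin would grow by αΔT L = 10.6×10⁻⁶ × 179 × 1500 = 2.846 mm.
The gap closes (δ_free > 0.84 mm) and the wall then resists a further 2.846 − 0.84 = 2.006 mm of expansion.
That suppressed elongation corresponds to σ = E·Δ/L = 29×10³ × 2.006/1500 = 38.78 MPa.

σ ≈ 38.8 MPa (compressive)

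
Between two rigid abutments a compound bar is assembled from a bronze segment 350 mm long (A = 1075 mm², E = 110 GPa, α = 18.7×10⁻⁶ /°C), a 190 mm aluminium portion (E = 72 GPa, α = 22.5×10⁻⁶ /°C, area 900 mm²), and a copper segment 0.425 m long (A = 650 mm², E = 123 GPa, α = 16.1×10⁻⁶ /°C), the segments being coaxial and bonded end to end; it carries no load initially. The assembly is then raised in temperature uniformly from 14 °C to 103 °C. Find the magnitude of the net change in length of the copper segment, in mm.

If the supports were absent, the total length change would be Σ αᵢΔT Lᵢ = 18.7×10⁻⁶×89×350 + 22.5×10⁻⁶×89×190 + 16.1×10⁻⁶×89×425 = 1.572 mm.
Since the ends are fixed, an axial force P builds up, equal in every segment, with P · Σ Lᵢ/(AᵢEᵢ) = δ_free.
Σ Lᵢ/(AᵢEᵢ) = 350/(1075×110×10³) + 190/(900×72×10³) + 425/(650×123×10³) = 1.121×10⁻⁵ mm/N.
P = 1.572 / 1.121×10⁻⁵ = 140300 N = 140.3 kN, compressive.
For the copper segment, free thermal change = 16.1×10⁻⁶×89×425 = 0.609 mm and elastic change from P = 140300×425/(650×123×10³) = 0.7456 mm; these oppose, so the net change is 0.137 mm (segment shortens).

|ΔL| ≈ 0.137 mm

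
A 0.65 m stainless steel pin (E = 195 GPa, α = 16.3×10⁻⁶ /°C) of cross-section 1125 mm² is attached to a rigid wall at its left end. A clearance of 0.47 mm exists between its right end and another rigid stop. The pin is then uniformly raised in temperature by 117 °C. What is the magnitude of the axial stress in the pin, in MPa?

Unrestrained expansion: δ_free = αΔT L = 16.3×10⁻⁶ × 117 × 650 = 1.24 mm.
This exceeds the 0.47 mm gap, so the wall pushes back. The portion of expansion that must be recovered elastically is δ_free − gap = 1.24 − 0.47 = 0.7696 mm.
So σ = E(δ_free − g)/L = 195×10³ × 0.7696/650 = 230.9 MPa.

σ ≈ 231 MPa (compressive)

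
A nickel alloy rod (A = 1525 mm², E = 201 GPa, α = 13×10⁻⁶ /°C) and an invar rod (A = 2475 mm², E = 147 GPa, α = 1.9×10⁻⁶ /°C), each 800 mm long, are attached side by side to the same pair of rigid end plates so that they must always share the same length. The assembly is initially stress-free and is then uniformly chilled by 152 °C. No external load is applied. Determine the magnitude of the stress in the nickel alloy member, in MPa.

σ ≈ 184 MPa (tensile)

Both members must finish at the same length. With the larger α, the nickel alloy tends to over-contract; the plates restrain it, putting the nickel alloy in tension and the invar in compression. With no external load the two internal forces are equal and opposite, magnitude P.
Compatibility of the two members (thermal + elastic change equal): (α₁ − α₂)ΔT = P·[1/(A₁E₁) + 1/(A₂E₂)].
|α₁ − α₂|·ΔT = 11.1×10⁻⁶ × 152 = 0.001687.
1/(A₁E₁) + 1/(A₂E₂) = 1/(1525×201×10³) + 1/(2475×147×10³) = 6.011×10⁻⁹ N⁻¹.
So P = 0.001687 / 6.011×10⁻⁹ = 280.7 kN.
σ_{nickel alloy} = P/A₁ = 280700/1525 = 184.1 MPa, tensile.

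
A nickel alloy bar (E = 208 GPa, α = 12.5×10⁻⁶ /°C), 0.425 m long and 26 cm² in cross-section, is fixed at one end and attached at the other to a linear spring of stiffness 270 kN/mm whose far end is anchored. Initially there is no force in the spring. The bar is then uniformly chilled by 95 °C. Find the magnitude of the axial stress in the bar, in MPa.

If the spring were absent the bar would shorten by αΔT L = 12.5×10⁻⁶ × 95 × 425 = 0.5047 mm.
Let P be the tensile force in the spring. The bar extends elastically by PL/(AE) and the spring stretches by P/k; together these equal δ_free.
P [ L/(AE) + 1/k ] = δ_free → P [ 425/(2600×208×10³) + 1/(270×10³) ] = 0.5047.
P = 0.5047 / 4.49×10⁻⁶ = 112400 N.
σ = P/A = 112400/2600 = 43.24 MPa.

σ ≈ 43.2 MPa (tensile)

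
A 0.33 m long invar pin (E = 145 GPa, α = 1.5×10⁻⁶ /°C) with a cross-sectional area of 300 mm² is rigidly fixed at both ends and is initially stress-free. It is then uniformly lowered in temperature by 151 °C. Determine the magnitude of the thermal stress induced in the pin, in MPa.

σ ≈ 32.8 MPa (tensile)

With length fixed, the mechanical strain must cancel the thermal strain αΔT = 1.5×10⁻⁶ × 151 = 226.5×10⁻⁶.
The stress required to suppress this strain is σ = Eε = 145×10³ × 226.5×10⁻⁶ = 32.84 MPa, tensile since the pin is trying to contract.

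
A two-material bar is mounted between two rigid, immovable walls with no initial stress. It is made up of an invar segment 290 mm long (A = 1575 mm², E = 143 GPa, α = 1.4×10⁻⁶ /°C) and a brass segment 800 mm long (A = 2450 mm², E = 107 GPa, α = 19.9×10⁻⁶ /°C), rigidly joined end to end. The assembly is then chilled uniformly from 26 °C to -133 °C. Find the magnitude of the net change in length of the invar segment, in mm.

|ΔL| ≈ 0.706 mm

If the supports were absent, the total length change would be Σ αᵢΔT Lᵢ = 1.4×10⁻⁶×159×290 + 19.9×10⁻⁶×159×800 = 2.596 mm.
The rigid supports impose zero overall length change; the single axial force P common to all segments must satisfy P Σ Lᵢ/(AᵢEᵢ) = δ_free.
The series flexibility is Σ Lᵢ/(AᵢEᵢ) = 290/(1575×143×10³) + 800/(2450×107×10³) = 4.339×10⁻⁶ mm/N.
Hence P = δ_free / Σ(L/AE) = 2.596/4.339×10⁻⁶ = 598.2 kN (tensile).
For the invar segment, free thermal change = 1.4×10⁻⁶×159×290 = 0.06455 mm and elastic change from P = 598200×290/(1575×143×10³) = 0.7703 mm; these oppose, so the net change is 0.706 mm (segment lengthens).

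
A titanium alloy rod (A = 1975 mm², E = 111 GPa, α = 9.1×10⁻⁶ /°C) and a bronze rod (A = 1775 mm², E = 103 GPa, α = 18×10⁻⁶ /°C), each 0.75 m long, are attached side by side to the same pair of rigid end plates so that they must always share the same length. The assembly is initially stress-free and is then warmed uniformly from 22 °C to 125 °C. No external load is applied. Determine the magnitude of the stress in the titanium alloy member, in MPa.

The bronze has the larger α, so on heating it would change length more than the titanium alloy if both were free. The rigid plates force a common final length, so the bronze is put into compression and the titanium alloy into tension, with equal and opposite forces P (no external load).
Equating the net (thermal + elastic) strains gives |α₁ − α₂|·ΔT = P·[1/(A₁E₁) + 1/(A₂E₂)].
|α₁ − α₂|·ΔT = 8.9×10⁻⁶ × 103 = 0.0009167.
1/(A₁E₁) + 1/(A₂E₂) = 1/(1975×111×10³) + 1/(1775×103×10³) = 1.003×10⁻⁸ N⁻¹.
P = 0.0009167 / 1.003×10⁻⁸ = 91380 N = 91.38 kN.
σ_{titanium alloy} = P/A₁ = 91380/1975 = 46.27 MPa, tensile.

σ ≈ 46.3 MPa (tensile)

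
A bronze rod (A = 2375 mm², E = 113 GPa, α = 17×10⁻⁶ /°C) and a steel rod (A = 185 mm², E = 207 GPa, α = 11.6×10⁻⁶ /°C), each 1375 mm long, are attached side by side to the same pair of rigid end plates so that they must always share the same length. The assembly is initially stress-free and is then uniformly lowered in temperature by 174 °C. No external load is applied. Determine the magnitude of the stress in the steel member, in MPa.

σ ≈ 170 MPa (compressive)

The bronze has the larger α, so on cooling it would change length more than the steel if both were free. The rigid plates force a common final length, so the bronze is put into tension and the steel into compression, with equal and opposite forces P (no external load).
Compatibility of the two members (thermal + elastic change equal): (α₁ − α₂)ΔT = P·[1/(A₁E₁) + 1/(A₂E₂)].
|α₁ − α₂|·ΔT = 5.4×10⁻⁶ × 174 = 0.0009396.
1/(A₁E₁) + 1/(A₂E₂) = 1/(2375×113×10³) + 1/(185×207×10³) = 2.984×10⁻⁸ N⁻¹.
So P = 0.0009396 / 2.984×10⁻⁸ = 31.49 kN.
σ_{steel} = P/A₂ = 31490/185 = 170.2 MPa, compressive.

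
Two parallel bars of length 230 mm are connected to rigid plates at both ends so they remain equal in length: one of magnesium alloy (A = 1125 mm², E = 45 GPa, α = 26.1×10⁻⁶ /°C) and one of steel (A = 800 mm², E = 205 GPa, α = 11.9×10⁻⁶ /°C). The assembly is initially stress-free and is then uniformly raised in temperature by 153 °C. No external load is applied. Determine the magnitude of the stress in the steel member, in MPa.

Equilibrium of a rigid end plate with no external load gives equal and opposite internal forces ±P in the two members. Since α_{magnesium alloy} > α_{steel}, heating drives the magnesium alloy into compression and the steel into tension.
Setting the final lengths equal and cancelling L: (α₁ − α₂)ΔT = P/(A₁E₁) + P/(A₂E₂).
|α₁ − α₂|·ΔT = 14.2×10⁻⁶ × 153 = 0.002173.
1/(A₁E₁) + 1/(A₂E₂) = 1/(1125×45×10³) + 1/(800×205×10³) = 2.585×10⁻⁸ N⁻¹.
P = 0.002173 / 2.585×10⁻⁸ = 84040 N = 84.04 kN.
σ_{steel} = P/A₂ = 84040/800 = 105.1 MPa, tensile.

σ ≈ 105 MPa (tensile)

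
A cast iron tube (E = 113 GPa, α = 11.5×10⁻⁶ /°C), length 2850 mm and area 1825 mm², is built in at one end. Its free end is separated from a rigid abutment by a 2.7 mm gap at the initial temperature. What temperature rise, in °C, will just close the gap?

The gap closes when αΔT L = 2.7 mm, since the tube is still unstressed at that instant.
ΔT = 2.7 / (11.5×10⁻⁶ × 2850) = 82.38 °C.

ΔT ≈ 82.4 °C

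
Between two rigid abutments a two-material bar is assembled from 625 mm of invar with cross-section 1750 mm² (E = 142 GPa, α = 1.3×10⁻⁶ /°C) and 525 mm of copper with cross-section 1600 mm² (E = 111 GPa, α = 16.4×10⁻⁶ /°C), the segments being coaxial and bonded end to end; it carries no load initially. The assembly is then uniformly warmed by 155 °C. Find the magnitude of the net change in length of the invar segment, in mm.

|ΔL| ≈ 0.545 mm

With the walls removed the bar would change length by δ_free = Σ αᵢΔT Lᵢ = 1.3×10⁻⁶×155×625 + 16.4×10⁻⁶×155×525 = 1.46 mm.
The rigid supports impose zero overall length change; the single axial force P common to all segments must satisfy P Σ Lᵢ/(AᵢEᵢ) = δ_free.
The series flexibility is Σ Lᵢ/(AᵢEᵢ) = 625/(1750×142×10³) + 525/(1600×111×10³) = 5.471×10⁻⁶ mm/N.
So P = 1.46 / 5.471×10⁻⁶ = 266.9 kN, compressive.
For the invar segment, free thermal change = 1.3×10⁻⁶×155×625 = 0.1259 mm and elastic change from P = 266900×625/(1750×142×10³) = 0.6714 mm; these oppose, so the net change is 0.545 mm (segment shortens).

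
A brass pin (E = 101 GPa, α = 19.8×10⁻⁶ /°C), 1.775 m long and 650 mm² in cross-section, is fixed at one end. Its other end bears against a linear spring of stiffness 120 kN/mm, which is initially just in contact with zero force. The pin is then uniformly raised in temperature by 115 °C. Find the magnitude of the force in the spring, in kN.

P ≈ 114 kN

Free thermal expansion: δ_free = αΔT L = 19.8×10⁻⁶ × 115 × 1775 = 4.042 mm.
With a force P in the spring, the elastic change of the pin is PL/(AE) and that of the spring is P/k; compatibility requires their sum to equal δ_free.
P [ L/(AE) + 1/k ] = δ_free → P [ 1775/(650×101×10³) + 1/(120×10³) ] = 4.042.
P = 4.042 / 3.537×10⁻⁵ = 114300 N.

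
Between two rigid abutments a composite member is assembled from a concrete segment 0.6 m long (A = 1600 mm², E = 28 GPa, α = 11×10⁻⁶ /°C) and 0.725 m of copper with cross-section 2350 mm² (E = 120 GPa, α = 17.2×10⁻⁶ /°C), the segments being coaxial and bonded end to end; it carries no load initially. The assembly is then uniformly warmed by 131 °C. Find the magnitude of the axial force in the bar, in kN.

Free thermal expansion of the whole bar: Σ αᵢΔT Lᵢ = 11×10⁻⁶×131×600 + 17.2×10⁻⁶×131×725 = 2.498 mm.
Since the ends are fixed, an axial force P builds up, equal in every segment, with P · Σ Lᵢ/(AᵢEᵢ) = δ_free.
Σ Lᵢ/(AᵢEᵢ) = 600/(1600×28×10³) + 725/(2350×120×10³) = 1.596×10⁻⁵ mm/N.
P = 2.498 / 1.596×10⁻⁵ = 156500 N = 156.5 kN, compressive.

P ≈ 156 kN (compressive)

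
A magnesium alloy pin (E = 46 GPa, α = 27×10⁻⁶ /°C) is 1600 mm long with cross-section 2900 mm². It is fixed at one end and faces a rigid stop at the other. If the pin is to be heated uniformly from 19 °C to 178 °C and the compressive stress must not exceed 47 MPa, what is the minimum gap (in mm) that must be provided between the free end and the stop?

With no wall the pin would lengthen by αΔT L = 27×10⁻⁶ × 159 × 1600 = 6.869 mm.
At the allowable stress the elastic shortening the wall may impose is σL/E = 47 × 1600 / (46×10³) = 1.635 mm.
So the gap has to take up the difference, g_min = δ_free − σL/E = 6.869 − 1.635 = 5.234 mm.

g ≈ 5.23 mm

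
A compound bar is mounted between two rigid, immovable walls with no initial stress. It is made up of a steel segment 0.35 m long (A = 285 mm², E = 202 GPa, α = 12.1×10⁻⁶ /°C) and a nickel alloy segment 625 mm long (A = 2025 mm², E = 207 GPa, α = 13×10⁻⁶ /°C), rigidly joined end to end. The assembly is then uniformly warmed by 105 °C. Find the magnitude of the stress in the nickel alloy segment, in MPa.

σ ≈ 84.7 MPa (compressive)

Free thermal expansion of the whole bar: Σ αᵢΔT Lᵢ = 12.1×10⁻⁶×105×350 + 13×10⁻⁶×105×625 = 1.298 mm.
The rigid supports impose zero overall length change; the single axial force P common to all segments must satisfy P Σ Lᵢ/(AᵢEᵢ) = δ_free.
Σ Lᵢ/(AᵢEᵢ) = 350/(285×202×10³) + 625/(2025×207×10³) = 7.571×10⁻⁶ mm/N.
P = 1.298 / 7.571×10⁻⁶ = 171400 N = 171.4 kN, compressive.
σ_{nickel alloy} = P / A = 171400 / 2025 = 84.66 MPa.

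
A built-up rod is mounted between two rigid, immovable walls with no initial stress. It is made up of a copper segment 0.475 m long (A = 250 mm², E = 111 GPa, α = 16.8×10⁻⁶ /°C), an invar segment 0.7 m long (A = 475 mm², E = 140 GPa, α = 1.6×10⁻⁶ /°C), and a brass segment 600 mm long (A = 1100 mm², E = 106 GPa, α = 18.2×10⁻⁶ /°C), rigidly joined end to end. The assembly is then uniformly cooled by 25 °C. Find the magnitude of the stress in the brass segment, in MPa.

With the walls removed the bar would change length by δ_free = Σ αᵢΔT Lᵢ = 16.8×10⁻⁶×25×475 + 1.6×10⁻⁶×25×700 + 18.2×10⁻⁶×25×600 = 0.5005 mm.
The rigid supports impose zero overall length change; the single axial force P common to all segments must satisfy P Σ Lᵢ/(AᵢEᵢ) = δ_free.
The series flexibility is Σ Lᵢ/(AᵢEᵢ) = 475/(250×111×10³) + 700/(475×140×10³) + 600/(1100×106×10³) = 3.279×10⁻⁵ mm/N.
P = 0.5005 / 3.279×10⁻⁵ = 15260 N = 15.26 kN, tensile.
σ_{brass} = P / A = 15260 / 1100 = 13.88 MPa.

σ ≈ 13.9 MPa (tensile)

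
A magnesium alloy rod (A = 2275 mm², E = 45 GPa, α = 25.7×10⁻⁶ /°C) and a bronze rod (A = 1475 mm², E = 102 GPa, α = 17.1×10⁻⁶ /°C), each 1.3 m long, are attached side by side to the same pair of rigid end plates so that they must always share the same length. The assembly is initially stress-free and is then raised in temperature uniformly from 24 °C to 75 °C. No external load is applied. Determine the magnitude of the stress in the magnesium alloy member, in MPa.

The magnesium alloy has the larger α, so on heating it would change length more than the bronze if both were free. The rigid plates force a common final length, so the magnesium alloy is put into compression and the bronze into tension, with equal and opposite forces P (no external load).
Compatibility of the two members (thermal + elastic change equal): (α₁ − α₂)ΔT = P·[1/(A₁E₁) + 1/(A₂E₂)].
|α₁ − α₂|·ΔT = 8.6×10⁻⁶ × 51 = 0.0004386.
1/(A₁E₁) + 1/(A₂E₂) = 1/(2275×45×10³) + 1/(1475×102×10³) = 1.641×10⁻⁸ N⁻¹.
P = 0.0004386 / 1.641×10⁻⁸ = 26720 N = 26.72 kN.
σ_{magnesium alloy} = P/A₁ = 26720/2275 = 11.75 MPa, compressive.

σ ≈ 11.7 MPa (compressive)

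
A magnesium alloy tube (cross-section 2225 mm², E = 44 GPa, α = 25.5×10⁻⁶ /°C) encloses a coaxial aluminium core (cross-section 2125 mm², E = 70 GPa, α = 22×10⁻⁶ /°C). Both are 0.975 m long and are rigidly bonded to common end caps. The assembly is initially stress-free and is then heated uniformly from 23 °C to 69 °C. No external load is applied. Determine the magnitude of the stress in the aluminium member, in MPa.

σ ≈ 4.47 MPa (tensile)

Equilibrium of a rigid end plate with no external load gives equal and opposite internal forces ±P in the two members. Since α_{magnesium alloy} > α_{aluminium}, heating drives the magnesium alloy into compression and the aluminium into tension.
Setting the final lengths equal and cancelling L: (α₁ − α₂)ΔT = P/(A₁E₁) + P/(A₂E₂).
|α₁ − α₂|·ΔT = 3.5×10⁻⁶ × 46 = 0.000161.
1/(A₁E₁) + 1/(A₂E₂) = 1/(2225×44×10³) + 1/(2125×70×10³) = 1.694×10⁻⁸ N⁻¹.
So P = 0.000161 / 1.694×10⁻⁸ = 9.506 kN.
σ_{aluminium} = P/A₂ = 9506/2125 = 4.473 MPa, tensile.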